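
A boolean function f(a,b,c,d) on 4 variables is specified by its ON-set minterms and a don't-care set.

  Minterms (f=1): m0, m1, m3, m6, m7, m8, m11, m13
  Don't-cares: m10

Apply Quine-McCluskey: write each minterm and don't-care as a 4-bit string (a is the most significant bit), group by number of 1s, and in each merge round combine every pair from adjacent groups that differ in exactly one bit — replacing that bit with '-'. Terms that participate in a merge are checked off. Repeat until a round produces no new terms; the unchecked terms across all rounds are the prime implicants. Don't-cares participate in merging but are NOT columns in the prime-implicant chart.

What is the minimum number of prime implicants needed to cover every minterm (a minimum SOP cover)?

[col 0] 0000*, 0001*, 0011*, 0110*, 0111*, 1000*, 1010*, 1011*, 1101
[col 1] -000, -011, 0-11, 00-1, 000-, 011-, 10-0, 101-
Prime implicants: -000, -011, 0-11, 00-1, 000-, 011-, 10-0, 101-, 1101
PI chart (minterm → PIs covering it):
  0 | -000,000-
  1 | 00-1,000-
  3 | -011,0-11,00-1
  6 | 011-  (sole → essential)
  7 | 0-11,011-
  8 | -000,10-0
  11 | -011,101-
  13 | 1101  (sole → essential)
Essential prime implicants: 011-, 1101
Petrick residual → -000, -011, 00-1
Minimum SOP uses 5 PIs: b'c'd' + b'cd + a'b'd + a'bc + abc'd

5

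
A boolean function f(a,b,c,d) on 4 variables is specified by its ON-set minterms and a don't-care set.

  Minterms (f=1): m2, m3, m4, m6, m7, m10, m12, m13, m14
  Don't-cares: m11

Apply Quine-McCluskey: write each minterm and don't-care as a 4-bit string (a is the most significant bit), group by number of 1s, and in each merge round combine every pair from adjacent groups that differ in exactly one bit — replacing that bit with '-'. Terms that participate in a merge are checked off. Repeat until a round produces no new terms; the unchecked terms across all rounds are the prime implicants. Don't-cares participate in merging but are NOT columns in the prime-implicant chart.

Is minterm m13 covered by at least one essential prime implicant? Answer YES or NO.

Round 0: 0010✓ 0011✓ 0100✓ 0110✓ 0111✓ 1010✓ 1011✓ 1100✓ 1101✓ 1110✓
Round 1: -010✓ -011✓ -100✓ -110✓ 0-10✓ 0-11✓ 001-✓ 01-0✓ 011-✓ 1-10✓ 101-✓ 11-0✓ 110-
Round 2: --10 -01- -1-0 0-1-
PIs = {--10, -01-, -1-0, 0-1-, 110-}
Coverage chart:
  m2: --10,-01-,0-1-
  m3: -01-,0-1-
  m4: -1-0 ←essential
  m6: --10,-1-0,0-1-
  m7: 0-1- ←essential
  m10: --10,-01-
  m12: -1-0,110-
  m13: 110- ←essential
  m14: --10,-1-0
Essential: -1-0, 0-1-, 110-

YES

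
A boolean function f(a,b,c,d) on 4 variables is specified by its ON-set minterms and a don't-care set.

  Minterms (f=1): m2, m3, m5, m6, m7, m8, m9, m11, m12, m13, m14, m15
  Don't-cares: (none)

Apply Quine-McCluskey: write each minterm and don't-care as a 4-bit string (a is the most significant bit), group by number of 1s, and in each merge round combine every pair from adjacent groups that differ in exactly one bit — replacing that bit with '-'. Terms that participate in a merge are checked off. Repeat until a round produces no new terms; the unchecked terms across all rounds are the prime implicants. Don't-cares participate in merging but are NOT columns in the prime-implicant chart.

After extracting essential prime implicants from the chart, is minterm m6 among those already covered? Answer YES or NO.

YES

Round 0: 0010✓ 0011✓ 0101✓ 0110✓ 0111✓ 1000✓ 1001✓ 1011✓ 1100✓ 1101✓ 1110✓ 1111✓
Round 1: -011✓ -101✓ -110✓ -111✓ 0-10✓ 0-11✓ 001-✓ 01-1✓ 011-✓ 1-00✓ 1-01✓ 1-11✓ 10-1✓ 100-✓ 11-0✓ 11-1✓ 110-✓ 111-✓
Round 2: --11 -1-1 -11- 0-1- 1--1 1-0- 11--
PIs = {--11, -1-1, -11-, 0-1-, 1--1, 1-0-, 11--}
Coverage chart:
  m2: 0-1- ←essential
  m3: --11,0-1-
  m5: -1-1 ←essential
  m6: -11-,0-1-
  m7: --11,-1-1,-11-,0-1-
  m8: 1-0- ←essential
  m9: 1--1,1-0-
  m11: --11,1--1
  m12: 1-0-,11--
  m13: -1-1,1--1,1-0-,11--
  m14: -11-,11--
  m15: --11,-1-1,-11-,1--1,11--
Essential: -1-1, 0-1-, 1-0-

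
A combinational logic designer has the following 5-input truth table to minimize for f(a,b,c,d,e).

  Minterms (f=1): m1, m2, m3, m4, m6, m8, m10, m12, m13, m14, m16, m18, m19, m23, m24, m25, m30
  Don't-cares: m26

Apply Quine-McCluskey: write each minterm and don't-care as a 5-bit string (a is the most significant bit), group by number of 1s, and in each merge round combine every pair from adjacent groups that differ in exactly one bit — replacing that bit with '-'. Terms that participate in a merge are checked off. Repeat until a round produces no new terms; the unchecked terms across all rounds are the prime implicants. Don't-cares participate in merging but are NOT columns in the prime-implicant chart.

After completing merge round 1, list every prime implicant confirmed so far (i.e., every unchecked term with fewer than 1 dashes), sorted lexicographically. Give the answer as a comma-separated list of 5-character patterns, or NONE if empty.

NONE

size-2^0 implicants → 00001(✓)  00010(✓)  00011(✓)  00100(✓)  00110(✓)  01000(✓)  01010(✓)  01100(✓)  01101(✓)  01110(✓)  10000(✓)  10010(✓)  10011(✓)  10111(✓)  11000(✓)  11001(✓)  11010(✓)  11110(✓)
size-2^1 implicants → -0010(✓)  -0011(✓)  -1000(✓)  -1010(✓)  -1110(✓)  0-010(✓)  0-100(✓)  0-110(✓)  00-10(✓)  000-1  0001-(✓)  001-0(✓)  01-00(✓)  01-10(✓)  010-0(✓)  011-0(✓)  0110-  1-000(✓)  1-010(✓)  10-11  100-0(✓)  1001-(✓)  11-10(✓)  110-0(✓)  1100-
size-2^2 implicants → --010  -001-  -1-10  -10-0  0--10  0-1-0  01--0  1-0-0
Unchecked terms (primes): --010, -001-, -1-10, -10-0, 0--10, 0-1-0, 000-1, 01--0, 0110-, 1-0-0, 10-11, 1100-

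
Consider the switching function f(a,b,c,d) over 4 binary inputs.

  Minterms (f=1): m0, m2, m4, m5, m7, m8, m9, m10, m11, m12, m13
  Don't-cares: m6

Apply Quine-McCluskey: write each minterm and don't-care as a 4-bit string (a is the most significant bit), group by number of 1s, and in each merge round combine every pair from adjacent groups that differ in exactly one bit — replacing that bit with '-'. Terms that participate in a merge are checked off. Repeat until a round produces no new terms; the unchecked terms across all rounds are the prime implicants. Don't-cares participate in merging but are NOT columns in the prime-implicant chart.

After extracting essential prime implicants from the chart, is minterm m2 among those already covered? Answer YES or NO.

NO

[col 0] 0000*, 0010*, 0100*, 0101*, 0110*, 0111*, 1000*, 1001*, 1010*, 1011*, 1100*, 1101*
[col 1] -000*, -010*, -100*, -101*, 0-00*, 0-10*, 00-0*, 01-0*, 01-1*, 010-*, 011-*, 1-00*, 1-01*, 10-0*, 10-1*, 100-*, 101-*, 110-*
[col 2] --00, -0-0, -10-, 0--0, 01--, 1-0-, 10--
Prime implicants: --00, -0-0, -10-, 0--0, 01--, 1-0-, 10--
PI chart (minterm → PIs covering it):
  0 | --00,-0-0,0--0
  2 | -0-0,0--0
  4 | --00,-10-,0--0,01--
  5 | -10-,01--
  7 | 01--  (sole → essential)
  8 | --00,-0-0,1-0-,10--
  9 | 1-0-,10--
  10 | -0-0,10--
  11 | 10--  (sole → essential)
  12 | --00,-10-,1-0-
  13 | -10-,1-0-
Essential prime implicants: 01--, 10--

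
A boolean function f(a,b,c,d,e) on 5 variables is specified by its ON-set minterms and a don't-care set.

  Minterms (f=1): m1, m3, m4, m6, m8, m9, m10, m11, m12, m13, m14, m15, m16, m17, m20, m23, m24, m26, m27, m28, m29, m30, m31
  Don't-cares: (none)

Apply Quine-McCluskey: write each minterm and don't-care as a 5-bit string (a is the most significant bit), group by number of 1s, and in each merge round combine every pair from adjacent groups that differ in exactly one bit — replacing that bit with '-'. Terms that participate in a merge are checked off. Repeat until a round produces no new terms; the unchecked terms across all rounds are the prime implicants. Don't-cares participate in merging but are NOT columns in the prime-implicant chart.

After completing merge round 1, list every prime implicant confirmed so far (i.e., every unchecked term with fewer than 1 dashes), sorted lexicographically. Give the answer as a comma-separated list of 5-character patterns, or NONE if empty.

size-2^0 implicants → 00001(✓)  00011(✓)  00100(✓)  00110(✓)  01000(✓)  01001(✓)  01010(✓)  01011(✓)  01100(✓)  01101(✓)  01110(✓)  01111(✓)  10000(✓)  10001(✓)  10100(✓)  10111(✓)  11000(✓)  11010(✓)  11011(✓)  11100(✓)  11101(✓)  11110(✓)  11111(✓)
size-2^1 implicants → -0001  -0100(✓)  -1000(✓)  -1010(✓)  -1011(✓)  -1100(✓)  -1101(✓)  -1110(✓)  -1111(✓)  0-001(✓)  0-011(✓)  0-100(✓)  0-110(✓)  000-1(✓)  001-0(✓)  01-00(✓)  01-01(✓)  01-10(✓)  01-11(✓)  010-0(✓)  010-1(✓)  0100-(✓)  0101-(✓)  011-0(✓)  011-1(✓)  0110-(✓)  0111-(✓)  1-000(✓)  1-100(✓)  1-111  10-00(✓)  1000-  11-00(✓)  11-10(✓)  11-11(✓)  110-0(✓)  1101-(✓)  111-0(✓)  111-1(✓)  1110-(✓)  1111-(✓)
size-2^2 implicants → --100  -1-00(✓)  -1-10(✓)  -1-11(✓)  -10-0(✓)  -101-(✓)  -11-0(✓)  -11-1(✓)  -110-(✓)  -111-(✓)  0-0-1  0-1-0  01--0(✓)  01--1(✓)  01-0-(✓)  01-1-(✓)  010--(✓)  011--(✓)  1--00  11--0(✓)  11-1-(✓)  111--(✓)
size-2^3 implicants → -1--0  -1-1-  -11--  01---
Unchecked terms (primes): --100, -0001, -1--0, -1-1-, -11--, 0-0-1, 0-1-0, 01---, 1--00, 1-111, 1000-

NONE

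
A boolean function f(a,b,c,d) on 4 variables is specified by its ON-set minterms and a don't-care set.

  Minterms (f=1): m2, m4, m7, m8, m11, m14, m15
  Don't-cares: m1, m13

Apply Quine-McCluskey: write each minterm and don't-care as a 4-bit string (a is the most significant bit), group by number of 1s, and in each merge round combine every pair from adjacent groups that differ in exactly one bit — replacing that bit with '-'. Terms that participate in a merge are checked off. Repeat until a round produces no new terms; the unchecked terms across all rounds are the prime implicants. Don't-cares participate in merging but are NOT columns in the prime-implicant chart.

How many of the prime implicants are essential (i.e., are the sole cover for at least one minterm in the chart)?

[col 0] 0001, 0010, 0100, 0111*, 1000, 1011*, 1101*, 1110*, 1111*
[col 1] -111, 1-11, 11-1, 111-
Prime implicants: -111, 0001, 0010, 0100, 1-11, 1000, 11-1, 111-
PI chart (minterm → PIs covering it):
  2 | 0010  (sole → essential)
  4 | 0100  (sole → essential)
  7 | -111  (sole → essential)
  8 | 1000  (sole → essential)
  11 | 1-11  (sole → essential)
  14 | 111-  (sole → essential)
  15 | -111,1-11,11-1,111-
Essential prime implicants: -111, 0010, 0100, 1-11, 1000, 111-

6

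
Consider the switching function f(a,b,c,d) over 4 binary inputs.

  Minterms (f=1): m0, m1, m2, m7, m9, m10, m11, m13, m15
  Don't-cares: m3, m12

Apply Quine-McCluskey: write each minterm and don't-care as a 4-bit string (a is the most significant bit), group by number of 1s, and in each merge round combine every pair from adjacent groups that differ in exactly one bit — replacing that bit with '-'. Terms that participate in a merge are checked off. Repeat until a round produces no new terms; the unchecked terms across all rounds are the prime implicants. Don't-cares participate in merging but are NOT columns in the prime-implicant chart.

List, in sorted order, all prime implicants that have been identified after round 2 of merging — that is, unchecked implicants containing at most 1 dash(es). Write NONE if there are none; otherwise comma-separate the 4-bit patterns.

size-2^0 implicants → 0000(✓)  0001(✓)  0010(✓)  0011(✓)  0111(✓)  1001(✓)  1010(✓)  1011(✓)  1100(✓)  1101(✓)  1111(✓)
size-2^1 implicants → -001(✓)  -010(✓)  -011(✓)  -111(✓)  0-11(✓)  00-0(✓)  00-1(✓)  000-(✓)  001-(✓)  1-01(✓)  1-11(✓)  10-1(✓)  101-(✓)  11-1(✓)  110-
size-2^2 implicants → --11  -0-1  -01-  00--  1--1
Unchecked terms (primes): --11, -0-1, -01-, 00--, 1--1, 110-

110-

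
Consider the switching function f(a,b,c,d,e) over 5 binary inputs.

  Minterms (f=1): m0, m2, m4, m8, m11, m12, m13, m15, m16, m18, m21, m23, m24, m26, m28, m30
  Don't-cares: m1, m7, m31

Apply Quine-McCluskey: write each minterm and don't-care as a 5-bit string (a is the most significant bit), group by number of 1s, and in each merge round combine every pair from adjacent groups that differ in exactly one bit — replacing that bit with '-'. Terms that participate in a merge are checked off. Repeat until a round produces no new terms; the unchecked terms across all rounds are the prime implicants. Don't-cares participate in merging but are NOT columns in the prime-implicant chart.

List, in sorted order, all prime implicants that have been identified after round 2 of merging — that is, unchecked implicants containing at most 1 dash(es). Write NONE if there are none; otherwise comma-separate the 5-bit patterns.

0000-, 01-11, 011-1, 0110-, 101-1, 1111-

size-2^0 implicants → 00000(✓)  00001(✓)  00010(✓)  00100(✓)  00111(✓)  01000(✓)  01011(✓)  01100(✓)  01101(✓)  01111(✓)  10000(✓)  10010(✓)  10101(✓)  10111(✓)  11000(✓)  11010(✓)  11100(✓)  11110(✓)  11111(✓)
size-2^1 implicants → -0000(✓)  -0010(✓)  -0111(✓)  -1000(✓)  -1100(✓)  -1111(✓)  0-000(✓)  0-100(✓)  0-111(✓)  00-00(✓)  000-0(✓)  0000-  01-00(✓)  01-11  011-1  0110-  1-000(✓)  1-010(✓)  1-111(✓)  100-0(✓)  101-1  11-00(✓)  11-10(✓)  110-0(✓)  111-0(✓)  1111-
size-2^2 implicants → --000  --111  -00-0  -1-00  0--00  1-0-0  11--0
Unchecked terms (primes): --000, --111, -00-0, -1-00, 0--00, 0000-, 01-11, 011-1, 0110-, 1-0-0, 101-1, 11--0, 1111-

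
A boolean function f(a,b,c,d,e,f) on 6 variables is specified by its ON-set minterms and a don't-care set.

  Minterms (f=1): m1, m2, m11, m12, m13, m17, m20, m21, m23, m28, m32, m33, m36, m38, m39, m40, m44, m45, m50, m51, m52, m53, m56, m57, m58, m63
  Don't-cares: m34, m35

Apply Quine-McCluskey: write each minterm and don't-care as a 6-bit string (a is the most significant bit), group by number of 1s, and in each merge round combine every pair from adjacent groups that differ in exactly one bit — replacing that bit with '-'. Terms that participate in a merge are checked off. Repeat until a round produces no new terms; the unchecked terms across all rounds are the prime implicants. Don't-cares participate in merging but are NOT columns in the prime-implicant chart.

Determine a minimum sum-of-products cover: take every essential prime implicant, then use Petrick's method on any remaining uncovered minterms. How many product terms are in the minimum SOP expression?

14

size-2^0 implicants → 000001(✓)  000010(✓)  001011  001100(✓)  001101(✓)  010001(✓)  010100(✓)  010101(✓)  010111(✓)  011100(✓)  100000(✓)  100001(✓)  100010(✓)  100011(✓)  100100(✓)  100110(✓)  100111(✓)  101000(✓)  101100(✓)  101101(✓)  110010(✓)  110011(✓)  110100(✓)  110101(✓)  111000(✓)  111001(✓)  111010(✓)  111111
size-2^1 implicants → -00001  -00010  -01100(✓)  -01101(✓)  -10100(✓)  -10101(✓)  0-0001  0-1100  00110-(✓)  01-100  010-01  0101-1  01010-(✓)  1-0010(✓)  1-0011(✓)  1-0100  1-1000  10-000(✓)  10-100(✓)  100-00(✓)  100-10(✓)  100-11(✓)  1000-0(✓)  1000-1(✓)  10000-(✓)  10001-(✓)  1001-0(✓)  10011-(✓)  101-00(✓)  10110-(✓)  11-010  11001-(✓)  11010-(✓)  1110-0  11100-
size-2^2 implicants → -0110-  -1010-  1-001-  10--00  100--0  100-1-  1000--
Unchecked terms (primes): -00001, -00010, -0110-, -1010-, 0-0001, 0-1100, 001011, 01-100, 010-01, 0101-1, 1-001-, 1-0100, 1-1000, 10--00, 100--0, 100-1-, 1000--, 11-010, 1110-0, 11100-, 111111
Minterm coverage:
  m1 ⊆ -00001,0-0001
  m2 ⊆ -00010 [E]
  m11 ⊆ 001011 [E]
  m12 ⊆ -0110-,0-1100
  m13 ⊆ -0110- [E]
  m17 ⊆ 0-0001,010-01
  m20 ⊆ -1010-,01-100
  m21 ⊆ -1010-,010-01,0101-1
  m23 ⊆ 0101-1 [E]
  m28 ⊆ 0-1100,01-100
  m32 ⊆ 10--00,100--0,1000--
  m33 ⊆ -00001,1000--
  m36 ⊆ 1-0100,10--00,100--0
  m38 ⊆ 100--0,100-1-
  m39 ⊆ 100-1- [E]
  m40 ⊆ 1-1000,10--00
  m44 ⊆ -0110-,10--00
  m45 ⊆ -0110- [E]
  m50 ⊆ 1-001-,11-010
  m51 ⊆ 1-001- [E]
  m52 ⊆ -1010-,1-0100
  m53 ⊆ -1010- [E]
  m56 ⊆ 1-1000,1110-0,11100-
  m57 ⊆ 11100- [E]
  m58 ⊆ 11-010,1110-0
  m63 ⊆ 111111 [E]
E = {-00010, -0110-, -1010-, 001011, 0101-1, 1-001-, 100-1-, 11100-, 111111}
Petrick residual → -00001, 0-0001, 0-1100, 10--00, 11-010
Cover = b'c'd'e'f + b'c'd'ef' + b'cde' + bc'de' + a'c'd'e'f + a'cde'f' + a'b'cd'ef + a'bc'df + ac'd'e + ab'e'f' + ab'c'e + abd'ef' + abcd'e' + abcdef  |cover|=14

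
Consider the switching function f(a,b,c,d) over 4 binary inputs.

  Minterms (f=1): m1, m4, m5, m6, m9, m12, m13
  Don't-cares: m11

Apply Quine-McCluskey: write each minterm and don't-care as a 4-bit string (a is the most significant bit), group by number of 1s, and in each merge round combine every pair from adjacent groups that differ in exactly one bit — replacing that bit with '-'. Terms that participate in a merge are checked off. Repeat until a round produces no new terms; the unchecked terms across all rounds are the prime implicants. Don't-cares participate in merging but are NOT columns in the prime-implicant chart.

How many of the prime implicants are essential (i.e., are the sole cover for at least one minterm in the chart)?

3

size-2^0 implicants → 0001(✓)  0100(✓)  0101(✓)  0110(✓)  1001(✓)  1011(✓)  1100(✓)  1101(✓)
size-2^1 implicants → -001(✓)  -100(✓)  -101(✓)  0-01(✓)  01-0  010-(✓)  1-01(✓)  10-1  110-(✓)
size-2^2 implicants → --01  -10-
Unchecked terms (primes): --01, -10-, 01-0, 10-1
Minterm coverage:
  m1 ⊆ --01 [E]
  m4 ⊆ -10-,01-0
  m5 ⊆ --01,-10-
  m6 ⊆ 01-0 [E]
  m9 ⊆ --01,10-1
  m12 ⊆ -10- [E]
  m13 ⊆ --01,-10-
E = {--01, -10-, 01-0}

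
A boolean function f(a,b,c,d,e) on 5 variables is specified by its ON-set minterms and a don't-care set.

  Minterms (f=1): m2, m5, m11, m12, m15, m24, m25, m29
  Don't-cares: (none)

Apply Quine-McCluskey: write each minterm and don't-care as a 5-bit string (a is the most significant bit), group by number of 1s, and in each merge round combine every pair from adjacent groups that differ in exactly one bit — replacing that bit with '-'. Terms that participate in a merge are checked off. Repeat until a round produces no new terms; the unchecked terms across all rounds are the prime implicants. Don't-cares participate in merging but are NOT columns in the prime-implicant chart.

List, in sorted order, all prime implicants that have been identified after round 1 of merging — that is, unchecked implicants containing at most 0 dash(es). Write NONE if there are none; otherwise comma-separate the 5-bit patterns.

00010, 00101, 01100

size-2^0 implicants → 00010  00101  01011(✓)  01100  01111(✓)  11000(✓)  11001(✓)  11101(✓)
size-2^1 implicants → 01-11  11-01  1100-
Unchecked terms (primes): 00010, 00101, 01-11, 01100, 11-01, 1100-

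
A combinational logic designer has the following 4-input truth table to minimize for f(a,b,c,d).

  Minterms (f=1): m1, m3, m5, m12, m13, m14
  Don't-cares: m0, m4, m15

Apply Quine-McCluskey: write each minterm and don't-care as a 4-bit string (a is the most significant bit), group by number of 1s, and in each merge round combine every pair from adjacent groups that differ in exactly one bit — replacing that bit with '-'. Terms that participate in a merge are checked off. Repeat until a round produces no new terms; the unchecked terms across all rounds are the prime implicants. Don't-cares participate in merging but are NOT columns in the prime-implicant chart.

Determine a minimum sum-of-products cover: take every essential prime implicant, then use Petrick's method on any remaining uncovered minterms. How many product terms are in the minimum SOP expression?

3

[col 0] 0000*, 0001*, 0011*, 0100*, 0101*, 1100*, 1101*, 1110*, 1111*
[col 1] -100*, -101*, 0-00*, 0-01*, 00-1, 000-*, 010-*, 11-0*, 11-1*, 110-*, 111-*
[col 2] -10-, 0-0-, 11--
Prime implicants: -10-, 0-0-, 00-1, 11--
PI chart (minterm → PIs covering it):
  1 | 0-0-,00-1
  3 | 00-1  (sole → essential)
  5 | -10-,0-0-
  12 | -10-,11--
  13 | -10-,11--
  14 | 11--  (sole → essential)
Essential prime implicants: 00-1, 11--
Petrick residual → -10-
Minimum SOP uses 3 PIs: bc' + a'b'd + ab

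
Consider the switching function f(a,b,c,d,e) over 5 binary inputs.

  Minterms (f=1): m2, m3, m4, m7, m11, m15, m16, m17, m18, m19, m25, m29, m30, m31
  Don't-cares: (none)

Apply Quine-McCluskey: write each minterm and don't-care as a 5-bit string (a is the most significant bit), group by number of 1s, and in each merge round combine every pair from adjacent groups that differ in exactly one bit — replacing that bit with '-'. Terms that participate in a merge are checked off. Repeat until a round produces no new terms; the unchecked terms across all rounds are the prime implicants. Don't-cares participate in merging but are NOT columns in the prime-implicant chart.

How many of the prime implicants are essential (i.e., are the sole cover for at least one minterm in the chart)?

5

[col 0] 00010*, 00011*, 00100, 00111*, 01011*, 01111*, 10000*, 10001*, 10010*, 10011*, 11001*, 11101*, 11110*, 11111*
[col 1] -0010*, -0011*, -1111, 0-011*, 0-111*, 00-11*, 0001-*, 01-11*, 1-001, 100-0*, 100-1*, 1000-*, 1001-*, 11-01, 111-1, 1111-
[col 2] -001-, 0--11, 100--
Prime implicants: -001-, -1111, 0--11, 00100, 1-001, 100--, 11-01, 111-1, 1111-
PI chart (minterm → PIs covering it):
  2 | -001-  (sole → essential)
  3 | -001-,0--11
  4 | 00100  (sole → essential)
  7 | 0--11  (sole → essential)
  11 | 0--11  (sole → essential)
  15 | -1111,0--11
  16 | 100--  (sole → essential)
  17 | 1-001,100--
  18 | -001-,100--
  19 | -001-,100--
  25 | 1-001,11-01
  29 | 11-01,111-1
  30 | 1111-  (sole → essential)
  31 | -1111,111-1,1111-
Essential prime implicants: -001-, 0--11, 00100, 100--, 1111-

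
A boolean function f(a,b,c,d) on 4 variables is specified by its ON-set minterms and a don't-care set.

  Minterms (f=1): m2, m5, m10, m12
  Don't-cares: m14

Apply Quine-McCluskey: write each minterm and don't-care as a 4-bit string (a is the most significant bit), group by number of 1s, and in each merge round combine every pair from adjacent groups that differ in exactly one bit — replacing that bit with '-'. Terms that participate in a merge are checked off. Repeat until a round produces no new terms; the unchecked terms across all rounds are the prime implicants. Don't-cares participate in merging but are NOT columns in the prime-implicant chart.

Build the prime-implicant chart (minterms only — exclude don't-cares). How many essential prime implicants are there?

Round 0: 0010✓ 0101 1010✓ 1100✓ 1110✓
Round 1: -010 1-10 11-0
PIs = {-010, 0101, 1-10, 11-0}
Coverage chart:
  m2: -010 ←essential
  m5: 0101 ←essential
  m10: -010,1-10
  m12: 11-0 ←essential
Essential: -010, 0101, 11-0

3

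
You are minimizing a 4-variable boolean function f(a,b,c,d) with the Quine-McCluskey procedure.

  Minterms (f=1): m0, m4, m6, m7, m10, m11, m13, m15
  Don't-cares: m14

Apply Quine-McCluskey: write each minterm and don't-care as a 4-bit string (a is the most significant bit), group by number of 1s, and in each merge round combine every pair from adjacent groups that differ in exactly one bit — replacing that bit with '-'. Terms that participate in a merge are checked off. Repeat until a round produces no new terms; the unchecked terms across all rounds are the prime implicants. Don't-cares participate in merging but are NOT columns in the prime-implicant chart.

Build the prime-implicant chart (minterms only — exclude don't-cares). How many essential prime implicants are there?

4

size-2^0 implicants → 0000(✓)  0100(✓)  0110(✓)  0111(✓)  1010(✓)  1011(✓)  1101(✓)  1110(✓)  1111(✓)
size-2^1 implicants → -110(✓)  -111(✓)  0-00  01-0  011-(✓)  1-10(✓)  1-11(✓)  101-(✓)  11-1  111-(✓)
size-2^2 implicants → -11-  1-1-
Unchecked terms (primes): -11-, 0-00, 01-0, 1-1-, 11-1
Minterm coverage:
  m0 ⊆ 0-00 [E]
  m4 ⊆ 0-00,01-0
  m6 ⊆ -11-,01-0
  m7 ⊆ -11- [E]
  m10 ⊆ 1-1- [E]
  m11 ⊆ 1-1- [E]
  m13 ⊆ 11-1 [E]
  m15 ⊆ -11-,1-1-,11-1
E = {-11-, 0-00, 1-1-, 11-1}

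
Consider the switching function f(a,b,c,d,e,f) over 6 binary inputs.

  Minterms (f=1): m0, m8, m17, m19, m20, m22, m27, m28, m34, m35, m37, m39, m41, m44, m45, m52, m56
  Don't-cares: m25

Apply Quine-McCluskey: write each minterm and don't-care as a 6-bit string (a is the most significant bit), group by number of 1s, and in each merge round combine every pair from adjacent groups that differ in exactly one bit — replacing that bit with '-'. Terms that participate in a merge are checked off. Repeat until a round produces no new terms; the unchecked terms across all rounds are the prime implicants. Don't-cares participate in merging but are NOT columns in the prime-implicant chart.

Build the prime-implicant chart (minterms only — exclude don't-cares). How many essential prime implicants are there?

9

Round 0: 000000✓ 001000✓ 010001✓ 010011✓ 010100✓ 010110✓ 011001✓ 011011✓ 011100✓ 100010✓ 100011✓ 100101✓ 100111✓ 101001✓ 101100✓ 101101✓ 110100✓ 111000
Round 1: -10100 00-000 01-001✓ 01-011✓ 01-100 0100-1✓ 0101-0 0110-1✓ 10-101 100-11 10001- 1001-1 101-01 10110-
Round 2: 01-0-1
PIs = {-10100, 00-000, 01-0-1, 01-100, 0101-0, 10-101, 100-11, 10001-, 1001-1, 101-01, 10110-, 111000}
Coverage chart:
  m0: 00-000 ←essential
  m8: 00-000 ←essential
  m17: 01-0-1 ←essential
  m19: 01-0-1 ←essential
  m20: -10100,01-100,0101-0
  m22: 0101-0 ←essential
  m27: 01-0-1 ←essential
  m28: 01-100 ←essential
  m34: 10001- ←essential
  m35: 100-11,10001-
  m37: 10-101,1001-1
  m39: 100-11,1001-1
  m41: 101-01 ←essential
  m44: 10110- ←essential
  m45: 10-101,101-01,10110-
  m52: -10100 ←essential
  m56: 111000 ←essential
Essential: -10100, 00-000, 01-0-1, 01-100, 0101-0, 10001-, 101-01, 10110-, 111000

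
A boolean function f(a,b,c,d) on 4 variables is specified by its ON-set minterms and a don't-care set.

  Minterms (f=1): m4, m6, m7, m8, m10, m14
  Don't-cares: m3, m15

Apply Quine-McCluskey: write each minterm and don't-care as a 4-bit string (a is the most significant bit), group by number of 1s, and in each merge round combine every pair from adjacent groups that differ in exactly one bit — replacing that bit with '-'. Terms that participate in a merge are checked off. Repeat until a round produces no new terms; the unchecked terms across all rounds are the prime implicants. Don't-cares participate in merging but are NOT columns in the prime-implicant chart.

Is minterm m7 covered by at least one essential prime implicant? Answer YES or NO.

size-2^0 implicants → 0011(✓)  0100(✓)  0110(✓)  0111(✓)  1000(✓)  1010(✓)  1110(✓)  1111(✓)
size-2^1 implicants → -110(✓)  -111(✓)  0-11  01-0  011-(✓)  1-10  10-0  111-(✓)
size-2^2 implicants → -11-
Unchecked terms (primes): -11-, 0-11, 01-0, 1-10, 10-0
Minterm coverage:
  m4 ⊆ 01-0 [E]
  m6 ⊆ -11-,01-0
  m7 ⊆ -11-,0-11
  m8 ⊆ 10-0 [E]
  m10 ⊆ 1-10,10-0
  m14 ⊆ -11-,1-10
E = {01-0, 10-0}

NO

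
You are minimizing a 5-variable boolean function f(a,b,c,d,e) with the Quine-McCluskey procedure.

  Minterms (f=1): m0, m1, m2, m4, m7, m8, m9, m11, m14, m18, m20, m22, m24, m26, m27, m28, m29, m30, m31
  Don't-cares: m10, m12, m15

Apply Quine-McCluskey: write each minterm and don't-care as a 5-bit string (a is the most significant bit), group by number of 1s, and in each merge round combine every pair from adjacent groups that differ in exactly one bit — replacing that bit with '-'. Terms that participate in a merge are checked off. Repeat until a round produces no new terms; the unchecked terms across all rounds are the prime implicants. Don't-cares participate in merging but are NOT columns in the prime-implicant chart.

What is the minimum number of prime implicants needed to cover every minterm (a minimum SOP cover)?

8

Round 0: 00000✓ 00001✓ 00010✓ 00100✓ 00111✓ 01000✓ 01001✓ 01010✓ 01011✓ 01100✓ 01110✓ 01111✓ 10010✓ 10100✓ 10110✓ 11000✓ 11010✓ 11011✓ 11100✓ 11101✓ 11110✓ 11111✓
Round 1: -0010✓ -0100✓ -1000✓ -1010✓ -1011✓ -1100✓ -1110✓ -1111✓ 0-000✓ 0-001✓ 0-010✓ 0-100✓ 0-111 00-00✓ 000-0✓ 0000-✓ 01-00✓ 01-10✓ 01-11✓ 010-0✓ 010-1✓ 0100-✓ 0101-✓ 011-0✓ 0111-✓ 1-010✓ 1-100✓ 1-110✓ 10-10✓ 101-0✓ 11-00✓ 11-10✓ 11-11✓ 110-0✓ 1101-✓ 111-0✓ 111-1✓ 1110-✓ 1111-✓
Round 2: --010 --100 -1-00✓ -1-10✓ -1-11✓ -10-0✓ -101-✓ -11-0✓ -111-✓ 0--00 0-0-0 0-00- 01--0✓ 01-1-✓ 010-- 1--10 1-1-0 11--0✓ 11-1-✓ 111--
Round 3: -1--0 -1-1-
PIs = {--010, --100, -1--0, -1-1-, 0--00, 0-0-0, 0-00-, 0-111, 010--, 1--10, 1-1-0, 111--}
Coverage chart:
  m0: 0--00,0-0-0,0-00-
  m1: 0-00- ←essential
  m2: --010,0-0-0
  m4: --100,0--00
  m7: 0-111 ←essential
  m8: -1--0,0--00,0-0-0,0-00-,010--
  m9: 0-00-,010--
  m11: -1-1-,010--
  m14: -1--0,-1-1-
  m18: --010,1--10
  m20: --100,1-1-0
  m22: 1--10,1-1-0
  m24: -1--0 ←essential
  m26: --010,-1--0,-1-1-,1--10
  m27: -1-1- ←essential
  m28: --100,-1--0,1-1-0,111--
  m29: 111-- ←essential
  m30: -1--0,-1-1-,1--10,1-1-0,111--
  m31: -1-1-,111--
Essential: -1--0, -1-1-, 0-00-, 0-111, 111--
Petrick residual → --010, --100, 1--10
Min cover (8 terms): c'de' + cd'e' + be' + bd + a'c'd' + a'cde + ade' + abc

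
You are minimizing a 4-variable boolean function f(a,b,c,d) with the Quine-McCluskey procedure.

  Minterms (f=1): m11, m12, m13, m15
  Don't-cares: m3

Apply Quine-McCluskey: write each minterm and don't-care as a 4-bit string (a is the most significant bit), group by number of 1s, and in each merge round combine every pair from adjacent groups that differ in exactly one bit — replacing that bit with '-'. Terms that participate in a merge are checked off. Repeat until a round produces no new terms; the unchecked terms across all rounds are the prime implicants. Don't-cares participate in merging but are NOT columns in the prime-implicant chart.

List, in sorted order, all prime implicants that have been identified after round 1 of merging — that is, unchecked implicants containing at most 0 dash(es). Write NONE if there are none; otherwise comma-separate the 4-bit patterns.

NONE

[col 0] 0011*, 1011*, 1100*, 1101*, 1111*
[col 1] -011, 1-11, 11-1, 110-
Prime implicants: -011, 1-11, 11-1, 110-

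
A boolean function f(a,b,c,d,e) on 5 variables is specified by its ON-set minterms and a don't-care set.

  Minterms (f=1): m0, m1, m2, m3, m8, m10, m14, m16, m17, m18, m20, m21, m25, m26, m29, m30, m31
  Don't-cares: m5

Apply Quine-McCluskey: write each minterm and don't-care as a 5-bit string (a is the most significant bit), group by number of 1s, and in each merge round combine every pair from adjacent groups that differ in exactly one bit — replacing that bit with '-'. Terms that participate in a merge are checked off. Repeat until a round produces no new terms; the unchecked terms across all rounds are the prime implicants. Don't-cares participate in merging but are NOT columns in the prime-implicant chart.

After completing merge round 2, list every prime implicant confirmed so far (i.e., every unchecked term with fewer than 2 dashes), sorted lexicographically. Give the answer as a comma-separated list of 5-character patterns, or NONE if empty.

[col 0] 00000*, 00001*, 00010*, 00011*, 00101*, 01000*, 01010*, 01110*, 10000*, 10001*, 10010*, 10100*, 10101*, 11001*, 11010*, 11101*, 11110*, 11111*
[col 1] -0000*, -0001*, -0010*, -0101*, -1010*, -1110*, 0-000*, 0-010*, 00-01*, 000-0*, 000-1*, 0000-*, 0001-*, 01-10*, 010-0*, 1-001*, 1-010*, 1-101*, 10-00*, 10-01*, 100-0*, 1000-*, 1010-*, 11-01*, 11-10*, 111-1, 1111-
[col 2] --010, -0-01, -00-0, -000-, -1-10, 0-0-0, 000--, 1--01, 10-0-
Prime implicants: --010, -0-01, -00-0, -000-, -1-10, 0-0-0, 000--, 1--01, 10-0-, 111-1, 1111-

111-1, 1111-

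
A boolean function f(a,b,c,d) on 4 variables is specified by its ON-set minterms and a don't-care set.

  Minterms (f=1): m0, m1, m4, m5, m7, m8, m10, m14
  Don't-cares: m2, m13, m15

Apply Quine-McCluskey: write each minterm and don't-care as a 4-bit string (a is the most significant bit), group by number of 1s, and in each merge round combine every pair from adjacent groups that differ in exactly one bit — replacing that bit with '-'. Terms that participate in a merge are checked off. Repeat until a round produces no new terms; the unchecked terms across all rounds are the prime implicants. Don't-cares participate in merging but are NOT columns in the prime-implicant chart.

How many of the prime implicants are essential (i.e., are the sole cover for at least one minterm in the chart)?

[col 0] 0000*, 0001*, 0010*, 0100*, 0101*, 0111*, 1000*, 1010*, 1101*, 1110*, 1111*
[col 1] -000*, -010*, -101*, -111*, 0-00*, 0-01*, 00-0*, 000-*, 01-1*, 010-*, 1-10, 10-0*, 11-1*, 111-
[col 2] -0-0, -1-1, 0-0-
Prime implicants: -0-0, -1-1, 0-0-, 1-10, 111-
PI chart (minterm → PIs covering it):
  0 | -0-0,0-0-
  1 | 0-0-  (sole → essential)
  4 | 0-0-  (sole → essential)
  5 | -1-1,0-0-
  7 | -1-1  (sole → essential)
  8 | -0-0  (sole → essential)
  10 | -0-0,1-10
  14 | 1-10,111-
Essential prime implicants: -0-0, -1-1, 0-0-

3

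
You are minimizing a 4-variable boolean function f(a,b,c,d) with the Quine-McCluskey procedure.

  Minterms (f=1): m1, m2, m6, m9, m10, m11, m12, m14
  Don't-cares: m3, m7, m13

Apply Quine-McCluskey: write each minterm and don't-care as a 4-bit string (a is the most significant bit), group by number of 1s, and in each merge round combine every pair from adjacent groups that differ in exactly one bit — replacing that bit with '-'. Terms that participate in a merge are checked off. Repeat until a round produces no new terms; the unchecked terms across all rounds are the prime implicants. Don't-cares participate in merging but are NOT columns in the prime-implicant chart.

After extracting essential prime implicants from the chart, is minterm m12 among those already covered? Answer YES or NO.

[col 0] 0001*, 0010*, 0011*, 0110*, 0111*, 1001*, 1010*, 1011*, 1100*, 1101*, 1110*
[col 1] -001*, -010*, -011*, -110*, 0-10*, 0-11*, 00-1*, 001-*, 011-*, 1-01, 1-10*, 10-1*, 101-*, 11-0, 110-
[col 2] --10, -0-1, -01-, 0-1-
Prime implicants: --10, -0-1, -01-, 0-1-, 1-01, 11-0, 110-
PI chart (minterm → PIs covering it):
  1 | -0-1  (sole → essential)
  2 | --10,-01-,0-1-
  6 | --10,0-1-
  9 | -0-1,1-01
  10 | --10,-01-
  11 | -0-1,-01-
  12 | 11-0,110-
  14 | --10,11-0
Essential prime implicants: -0-1

NO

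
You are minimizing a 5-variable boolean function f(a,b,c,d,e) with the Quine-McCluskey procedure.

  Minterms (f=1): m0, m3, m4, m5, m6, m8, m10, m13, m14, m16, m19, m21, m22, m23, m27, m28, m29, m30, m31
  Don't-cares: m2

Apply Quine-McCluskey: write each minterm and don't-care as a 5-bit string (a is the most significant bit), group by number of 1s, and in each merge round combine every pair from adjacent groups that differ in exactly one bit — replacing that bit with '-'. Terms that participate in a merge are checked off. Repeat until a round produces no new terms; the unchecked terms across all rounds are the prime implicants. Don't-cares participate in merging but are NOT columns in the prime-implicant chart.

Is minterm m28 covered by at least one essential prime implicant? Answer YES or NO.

YES

size-2^0 implicants → 00000(✓)  00010(✓)  00011(✓)  00100(✓)  00101(✓)  00110(✓)  01000(✓)  01010(✓)  01101(✓)  01110(✓)  10000(✓)  10011(✓)  10101(✓)  10110(✓)  10111(✓)  11011(✓)  11100(✓)  11101(✓)  11110(✓)  11111(✓)
size-2^1 implicants → -0000  -0011  -0101(✓)  -0110(✓)  -1101(✓)  -1110(✓)  0-000(✓)  0-010(✓)  0-101(✓)  0-110(✓)  00-00(✓)  00-10(✓)  000-0(✓)  0001-  001-0(✓)  0010-  01-10(✓)  010-0(✓)  1-011(✓)  1-101(✓)  1-110(✓)  1-111(✓)  10-11(✓)  101-1(✓)  1011-(✓)  11-11(✓)  111-0(✓)  111-1(✓)  1110-(✓)  1111-(✓)
size-2^2 implicants → --101  --110  0--10  0-0-0  00--0  1--11  1-1-1  1-11-  111--
Unchecked terms (primes): --101, --110, -0000, -0011, 0--10, 0-0-0, 00--0, 0001-, 0010-, 1--11, 1-1-1, 1-11-, 111--
Minterm coverage:
  m0 ⊆ -0000,0-0-0,00--0
  m3 ⊆ -0011,0001-
  m4 ⊆ 00--0,0010-
  m5 ⊆ --101,0010-
  m6 ⊆ --110,0--10,00--0
  m8 ⊆ 0-0-0 [E]
  m10 ⊆ 0--10,0-0-0
  m13 ⊆ --101 [E]
  m14 ⊆ --110,0--10
  m16 ⊆ -0000 [E]
  m19 ⊆ -0011,1--11
  m21 ⊆ --101,1-1-1
  m22 ⊆ --110,1-11-
  m23 ⊆ 1--11,1-1-1,1-11-
  m27 ⊆ 1--11 [E]
  m28 ⊆ 111-- [E]
  m29 ⊆ --101,1-1-1,111--
  m30 ⊆ --110,1-11-,111--
  m31 ⊆ 1--11,1-1-1,1-11-,111--
E = {--101, -0000, 0-0-0, 1--11, 111--}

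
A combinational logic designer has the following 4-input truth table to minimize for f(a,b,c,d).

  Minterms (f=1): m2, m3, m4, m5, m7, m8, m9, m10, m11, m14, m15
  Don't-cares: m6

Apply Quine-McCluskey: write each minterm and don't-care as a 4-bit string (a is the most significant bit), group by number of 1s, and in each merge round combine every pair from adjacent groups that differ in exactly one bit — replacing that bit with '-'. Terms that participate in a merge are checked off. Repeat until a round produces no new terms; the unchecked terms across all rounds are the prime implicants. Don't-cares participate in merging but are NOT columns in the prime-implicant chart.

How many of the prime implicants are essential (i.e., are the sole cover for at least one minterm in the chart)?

3

[col 0] 0010*, 0011*, 0100*, 0101*, 0110*, 0111*, 1000*, 1001*, 1010*, 1011*, 1110*, 1111*
[col 1] -010*, -011*, -110*, -111*, 0-10*, 0-11*, 001-*, 01-0*, 01-1*, 010-*, 011-*, 1-10*, 1-11*, 10-0*, 10-1*, 100-*, 101-*, 111-*
[col 2] --10*, --11*, -01-*, -11-*, 0-1-*, 01--, 1-1-*, 10--
[col 3] --1-
Prime implicants: --1-, 01--, 10--
PI chart (minterm → PIs covering it):
  2 | --1-  (sole → essential)
  3 | --1-  (sole → essential)
  4 | 01--  (sole → essential)
  5 | 01--  (sole → essential)
  7 | --1-,01--
  8 | 10--  (sole → essential)
  9 | 10--  (sole → essential)
  10 | --1-,10--
  11 | --1-,10--
  14 | --1-  (sole → essential)
  15 | --1-  (sole → essential)
Essential prime implicants: --1-, 01--, 10--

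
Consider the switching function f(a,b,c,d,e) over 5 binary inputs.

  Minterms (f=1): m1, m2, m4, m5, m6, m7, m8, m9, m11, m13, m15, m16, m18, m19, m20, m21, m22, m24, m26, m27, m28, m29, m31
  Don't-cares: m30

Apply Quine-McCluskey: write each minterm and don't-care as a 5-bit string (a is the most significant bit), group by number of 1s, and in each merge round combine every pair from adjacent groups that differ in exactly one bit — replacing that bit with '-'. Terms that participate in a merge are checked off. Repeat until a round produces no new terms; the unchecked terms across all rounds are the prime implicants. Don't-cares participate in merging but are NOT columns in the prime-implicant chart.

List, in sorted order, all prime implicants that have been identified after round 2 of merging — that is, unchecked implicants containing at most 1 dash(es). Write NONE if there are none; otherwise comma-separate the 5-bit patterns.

Round 0: 00001✓ 00010✓ 00100✓ 00101✓ 00110✓ 00111✓ 01000✓ 01001✓ 01011✓ 01101✓ 01111✓ 10000✓ 10010✓ 10011✓ 10100✓ 10101✓ 10110✓ 11000✓ 11010✓ 11011✓ 11100✓ 11101✓ 11110✓ 11111✓
Round 1: -0010✓ -0100✓ -0101✓ -0110✓ -1000 -1011✓ -1101✓ -1111✓ 0-001✓ 0-101✓ 0-111✓ 00-01✓ 00-10✓ 001-0✓ 001-1✓ 0010-✓ 0011-✓ 01-01✓ 01-11✓ 010-1✓ 0100- 011-1✓ 1-000✓ 1-010✓ 1-011✓ 1-100✓ 1-101✓ 1-110✓ 10-00✓ 10-10✓ 100-0✓ 1001-✓ 101-0✓ 1010-✓ 11-00✓ 11-10✓ 11-11✓ 110-0✓ 1101-✓ 111-0✓ 111-1✓ 1110-✓ 1111-✓
Round 2: --101 -0-10 -01-0 -010- -1-11 -11-1 0--01 0-1-1 001-- 01--1 1--00✓ 1--10✓ 1-0-0✓ 1-01- 1-1-0✓ 1-10- 10--0✓ 11--0✓ 11-1- 111--
Round 3: 1---0
PIs = {--101, -0-10, -01-0, -010-, -1-11, -1000, -11-1, 0--01, 0-1-1, 001--, 01--1, 0100-, 1---0, 1-01-, 1-10-, 11-1-, 111--}

-1000, 0100-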